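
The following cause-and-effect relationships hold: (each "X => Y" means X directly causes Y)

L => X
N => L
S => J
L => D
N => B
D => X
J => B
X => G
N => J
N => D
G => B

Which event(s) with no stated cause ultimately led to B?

Tracing upstream from B: B ← N.
A separate upstream branch: B ← J ← S.
Each of those chain origins has no stated cause.

N, S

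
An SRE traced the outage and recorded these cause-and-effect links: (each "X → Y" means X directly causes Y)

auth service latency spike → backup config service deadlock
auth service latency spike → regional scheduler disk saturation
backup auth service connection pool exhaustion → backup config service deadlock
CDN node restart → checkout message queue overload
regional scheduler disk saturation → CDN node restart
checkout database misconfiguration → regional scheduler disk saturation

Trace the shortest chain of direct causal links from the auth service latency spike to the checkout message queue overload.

the auth service latency spike → the regional scheduler disk saturation → the CDN node restart → the checkout message queue overload

the auth service latency spike → the regional scheduler disk saturation
the regional scheduler disk saturation → the CDN node restart
the CDN node restart → the checkout message queue overload
Length: 3 steps.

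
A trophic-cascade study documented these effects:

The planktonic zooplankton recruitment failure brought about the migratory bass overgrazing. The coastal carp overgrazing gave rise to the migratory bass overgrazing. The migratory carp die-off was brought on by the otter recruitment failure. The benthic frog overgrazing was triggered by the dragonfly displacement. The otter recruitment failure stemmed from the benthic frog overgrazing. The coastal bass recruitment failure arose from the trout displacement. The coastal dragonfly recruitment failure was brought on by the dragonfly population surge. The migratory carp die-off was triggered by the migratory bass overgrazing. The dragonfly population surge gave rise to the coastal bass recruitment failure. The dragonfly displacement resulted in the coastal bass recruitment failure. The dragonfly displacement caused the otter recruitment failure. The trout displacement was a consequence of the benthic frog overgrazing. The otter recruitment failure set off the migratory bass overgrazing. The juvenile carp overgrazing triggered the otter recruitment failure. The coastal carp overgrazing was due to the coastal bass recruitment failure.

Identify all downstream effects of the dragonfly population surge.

the coastal bass recruitment failure, the coastal carp overgrazing, the coastal dragonfly recruitment failure, the migratory bass overgrazing, the migratory carp die-off

Direct effects: the coastal dragonfly recruitment failure, the coastal bass recruitment failure.
2 steps out: the coastal carp overgrazing.
3 steps out: the migratory bass overgrazing.
4 steps out: the migratory carp die-off.
Not reachable from it: the dragonfly displacement, the benthic frog overgrazing, the juvenile carp overgrazing, the trout displacement, the planktonic zooplankton recruitment failure, the otter recruitment failure.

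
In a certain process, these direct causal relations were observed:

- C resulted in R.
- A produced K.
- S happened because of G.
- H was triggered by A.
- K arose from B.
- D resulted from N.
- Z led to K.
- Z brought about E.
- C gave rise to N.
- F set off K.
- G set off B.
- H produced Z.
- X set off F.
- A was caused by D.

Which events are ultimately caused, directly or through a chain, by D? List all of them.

A, E, H, K, Z

Direct effects: A.
2 steps out: H, K.
3 steps out: Z.
4 steps out: E.
Not reachable from it: C, N, G, X, S, R, B, F.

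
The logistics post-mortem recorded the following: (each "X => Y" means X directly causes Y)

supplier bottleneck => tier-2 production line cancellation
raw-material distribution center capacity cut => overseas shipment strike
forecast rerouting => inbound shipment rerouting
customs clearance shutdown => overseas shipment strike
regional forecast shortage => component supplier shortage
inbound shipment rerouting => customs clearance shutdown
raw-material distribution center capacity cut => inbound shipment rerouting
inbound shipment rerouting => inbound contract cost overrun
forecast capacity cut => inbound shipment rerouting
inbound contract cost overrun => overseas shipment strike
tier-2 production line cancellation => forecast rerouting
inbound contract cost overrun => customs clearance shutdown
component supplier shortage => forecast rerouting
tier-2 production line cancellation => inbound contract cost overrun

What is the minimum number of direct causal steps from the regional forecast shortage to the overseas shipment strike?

5

Shortest chain: the regional forecast shortage → the component supplier shortage → the forecast rerouting → the inbound shipment rerouting → the inbound contract cost overrun → the overseas shipment strike.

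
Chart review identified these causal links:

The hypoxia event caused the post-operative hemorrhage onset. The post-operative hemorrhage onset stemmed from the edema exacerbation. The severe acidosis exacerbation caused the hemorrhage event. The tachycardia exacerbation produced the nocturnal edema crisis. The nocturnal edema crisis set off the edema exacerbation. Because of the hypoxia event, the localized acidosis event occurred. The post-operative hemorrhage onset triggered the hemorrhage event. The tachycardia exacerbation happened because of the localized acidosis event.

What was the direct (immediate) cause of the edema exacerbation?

Upstream contributors include the hypoxia event, the localized acidosis event, the tachycardia exacerbation, but only the nocturnal edema crisis feeds directly into the edema exacerbation.

the nocturnal edema crisis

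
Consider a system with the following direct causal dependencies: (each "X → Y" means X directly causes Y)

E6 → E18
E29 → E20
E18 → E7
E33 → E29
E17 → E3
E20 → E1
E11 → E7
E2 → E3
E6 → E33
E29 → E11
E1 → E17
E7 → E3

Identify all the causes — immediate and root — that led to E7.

Immediate causes of E7: E18, E11.
Further upstream: E6, E33, E29.

E11, E18, E29, E33, E6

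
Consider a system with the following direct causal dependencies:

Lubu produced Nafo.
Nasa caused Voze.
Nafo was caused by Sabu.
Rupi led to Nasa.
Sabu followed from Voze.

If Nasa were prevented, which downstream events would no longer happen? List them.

Downstream of Nasa: Voze, Sabu, Nafo.
Of those, still caused via another path: Nafo.
The remainder have no surviving cause.

Sabu, Voze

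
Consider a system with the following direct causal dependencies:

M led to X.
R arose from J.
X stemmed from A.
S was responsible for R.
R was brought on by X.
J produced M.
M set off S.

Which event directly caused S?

Upstream contributors include J, but only M feeds directly into S.

M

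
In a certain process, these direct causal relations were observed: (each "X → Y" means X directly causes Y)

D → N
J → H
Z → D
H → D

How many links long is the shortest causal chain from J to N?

3

Shortest chain: J → H → D → N.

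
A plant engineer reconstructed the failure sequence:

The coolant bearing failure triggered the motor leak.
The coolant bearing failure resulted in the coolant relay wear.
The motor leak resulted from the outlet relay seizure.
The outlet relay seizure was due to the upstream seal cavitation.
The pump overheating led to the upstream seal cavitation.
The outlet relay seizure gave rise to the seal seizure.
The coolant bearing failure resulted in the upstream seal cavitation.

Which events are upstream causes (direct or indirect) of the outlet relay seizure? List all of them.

the coolant bearing failure, the pump overheating, the upstream seal cavitation

Immediate cause of the outlet relay seizure: the upstream seal cavitation.
Further upstream: the coolant bearing failure, the pump overheating.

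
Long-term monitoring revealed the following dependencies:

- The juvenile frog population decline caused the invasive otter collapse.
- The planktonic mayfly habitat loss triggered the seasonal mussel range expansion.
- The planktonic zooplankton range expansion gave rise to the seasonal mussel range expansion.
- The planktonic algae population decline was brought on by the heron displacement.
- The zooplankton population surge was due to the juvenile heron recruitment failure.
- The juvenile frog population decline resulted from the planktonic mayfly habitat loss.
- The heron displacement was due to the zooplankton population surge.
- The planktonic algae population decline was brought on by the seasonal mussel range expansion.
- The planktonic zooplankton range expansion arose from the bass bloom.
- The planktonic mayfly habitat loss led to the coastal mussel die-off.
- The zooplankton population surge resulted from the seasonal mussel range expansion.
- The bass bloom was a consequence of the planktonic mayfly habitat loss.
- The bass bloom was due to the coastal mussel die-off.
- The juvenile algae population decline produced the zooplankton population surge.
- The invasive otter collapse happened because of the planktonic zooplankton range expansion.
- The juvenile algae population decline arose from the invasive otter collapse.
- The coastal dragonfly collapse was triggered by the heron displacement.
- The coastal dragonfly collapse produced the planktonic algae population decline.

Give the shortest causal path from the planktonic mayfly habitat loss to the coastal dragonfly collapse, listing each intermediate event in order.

the planktonic mayfly habitat loss → the seasonal mussel range expansion → the zooplankton population surge → the heron displacement → the coastal dragonfly collapse

the planktonic mayfly habitat loss → the seasonal mussel range expansion
the seasonal mussel range expansion → the zooplankton population surge
the zooplankton population surge → the heron displacement
the heron displacement → the coastal dragonfly collapse
Length: 4 steps.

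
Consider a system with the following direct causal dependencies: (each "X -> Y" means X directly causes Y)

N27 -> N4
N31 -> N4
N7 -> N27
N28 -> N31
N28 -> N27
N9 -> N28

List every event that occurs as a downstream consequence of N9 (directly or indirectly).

Direct effects: N28.
2 steps out: N31, N27.
3 steps out: N4.
Not reachable from it: N7.

N27, N28, N31, N4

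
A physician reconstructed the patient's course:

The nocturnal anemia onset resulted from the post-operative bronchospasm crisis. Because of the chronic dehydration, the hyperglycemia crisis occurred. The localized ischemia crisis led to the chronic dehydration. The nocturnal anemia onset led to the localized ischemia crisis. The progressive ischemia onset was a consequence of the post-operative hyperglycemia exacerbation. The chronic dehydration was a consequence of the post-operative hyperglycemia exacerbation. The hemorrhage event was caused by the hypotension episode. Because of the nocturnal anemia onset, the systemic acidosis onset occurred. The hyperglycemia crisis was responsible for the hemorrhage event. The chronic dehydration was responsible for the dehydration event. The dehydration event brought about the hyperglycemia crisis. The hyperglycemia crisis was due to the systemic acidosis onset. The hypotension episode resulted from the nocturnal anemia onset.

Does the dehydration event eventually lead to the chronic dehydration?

No

The dehydration event leads to the hyperglycemia crisis, the hemorrhage event; the chronic dehydration is not among them.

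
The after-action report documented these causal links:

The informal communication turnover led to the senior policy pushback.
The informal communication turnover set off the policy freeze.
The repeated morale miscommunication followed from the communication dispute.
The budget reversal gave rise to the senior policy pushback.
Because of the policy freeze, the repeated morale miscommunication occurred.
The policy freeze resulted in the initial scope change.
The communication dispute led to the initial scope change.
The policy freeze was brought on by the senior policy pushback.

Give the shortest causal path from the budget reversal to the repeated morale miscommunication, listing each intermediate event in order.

the budget reversal → the senior policy pushback
the senior policy pushback → the policy freeze
the policy freeze → the repeated morale miscommunication
Length: 3 steps.

the budget reversal → the senior policy pushback → the policy freeze → the repeated morale miscommunication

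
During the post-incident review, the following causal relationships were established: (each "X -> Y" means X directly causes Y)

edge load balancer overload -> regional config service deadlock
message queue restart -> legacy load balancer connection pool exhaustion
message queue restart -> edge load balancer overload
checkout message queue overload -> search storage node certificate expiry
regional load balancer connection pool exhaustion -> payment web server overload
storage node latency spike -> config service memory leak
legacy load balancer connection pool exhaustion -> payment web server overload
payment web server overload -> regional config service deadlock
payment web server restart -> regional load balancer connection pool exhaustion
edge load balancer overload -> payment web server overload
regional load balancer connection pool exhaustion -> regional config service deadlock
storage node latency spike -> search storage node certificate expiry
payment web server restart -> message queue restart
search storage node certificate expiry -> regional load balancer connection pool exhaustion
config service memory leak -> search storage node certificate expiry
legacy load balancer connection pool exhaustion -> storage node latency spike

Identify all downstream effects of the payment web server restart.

Direct effects: the message queue restart, the regional load balancer connection pool exhaustion.
2 steps out: the legacy load balancer connection pool exhaustion, the edge load balancer overload, the payment web server overload, the regional config service deadlock.
3 steps out: the storage node latency spike.
4 steps out: the config service memory leak, the search storage node certificate expiry.
Not reachable from it: the checkout message queue overload.

the config service memory leak, the edge load balancer overload, the legacy load balancer connection pool exhaustion, the message queue restart, the payment web server overload, the regional config service deadlock, the regional load balancer connection pool exhaustion, the search storage node certificate expiry, the storage node latency spike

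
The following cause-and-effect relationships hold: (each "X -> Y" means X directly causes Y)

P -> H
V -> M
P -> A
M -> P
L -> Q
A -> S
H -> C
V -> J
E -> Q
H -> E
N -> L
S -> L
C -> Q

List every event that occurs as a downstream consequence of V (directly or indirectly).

A, C, E, H, J, L, M, P, Q, S

Direct effects: M, J.
2 steps out: P.
3 steps out: H, A.
4 steps out: S, C, E.
5 steps out: L, Q.
Not reachable from it: N.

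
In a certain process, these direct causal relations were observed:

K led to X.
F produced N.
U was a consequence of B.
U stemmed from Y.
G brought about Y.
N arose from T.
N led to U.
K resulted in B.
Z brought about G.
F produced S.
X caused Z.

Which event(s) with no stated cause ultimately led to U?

Tracing upstream from U: U ← B ← K.
A separate upstream branch: U ← N ← F.
A separate upstream branch: U ← N ← T.
Each of those chain origins has no stated cause.

F, K, T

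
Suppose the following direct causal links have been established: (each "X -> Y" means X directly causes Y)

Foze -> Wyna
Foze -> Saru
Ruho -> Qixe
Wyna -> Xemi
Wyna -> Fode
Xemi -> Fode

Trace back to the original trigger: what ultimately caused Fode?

Foze

Tracing upstream from Fode: Fode ← Wyna ← Foze.
Foze has no stated cause, so it is the root.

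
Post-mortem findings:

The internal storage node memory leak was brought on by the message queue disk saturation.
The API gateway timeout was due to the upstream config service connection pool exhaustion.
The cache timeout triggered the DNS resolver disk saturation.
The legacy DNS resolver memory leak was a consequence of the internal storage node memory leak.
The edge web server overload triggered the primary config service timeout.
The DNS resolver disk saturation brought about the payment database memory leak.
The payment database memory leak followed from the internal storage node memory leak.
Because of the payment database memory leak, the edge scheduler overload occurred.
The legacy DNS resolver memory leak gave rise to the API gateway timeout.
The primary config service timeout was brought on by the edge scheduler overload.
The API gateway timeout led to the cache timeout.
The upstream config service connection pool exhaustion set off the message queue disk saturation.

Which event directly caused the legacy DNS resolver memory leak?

Upstream contributors include the upstream config service connection pool exhaustion, the message queue disk saturation, but only the internal storage node memory leak feeds directly into the legacy DNS resolver memory leak.

the internal storage node memory leak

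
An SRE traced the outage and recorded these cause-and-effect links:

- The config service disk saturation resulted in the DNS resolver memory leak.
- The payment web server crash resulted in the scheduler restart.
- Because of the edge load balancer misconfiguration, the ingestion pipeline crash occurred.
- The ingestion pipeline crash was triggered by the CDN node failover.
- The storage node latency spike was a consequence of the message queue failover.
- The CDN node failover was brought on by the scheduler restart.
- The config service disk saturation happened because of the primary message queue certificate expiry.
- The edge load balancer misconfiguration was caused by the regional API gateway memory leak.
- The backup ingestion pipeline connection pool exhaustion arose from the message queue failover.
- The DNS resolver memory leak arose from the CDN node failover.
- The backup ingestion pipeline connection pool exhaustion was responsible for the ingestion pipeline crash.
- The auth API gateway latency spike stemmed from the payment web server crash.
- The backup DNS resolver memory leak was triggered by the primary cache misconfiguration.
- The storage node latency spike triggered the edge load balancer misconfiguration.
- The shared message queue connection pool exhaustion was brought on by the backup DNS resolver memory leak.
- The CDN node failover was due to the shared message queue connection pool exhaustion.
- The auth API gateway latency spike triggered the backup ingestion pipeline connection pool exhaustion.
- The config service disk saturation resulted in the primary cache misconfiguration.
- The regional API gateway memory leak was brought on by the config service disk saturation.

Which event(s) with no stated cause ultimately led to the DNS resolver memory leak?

the payment web server crash, the primary message queue certificate expiry

Tracing upstream from the DNS resolver memory leak: the DNS resolver memory leak ← the CDN node failover ← the scheduler restart ← the payment web server crash.
A separate upstream branch: the DNS resolver memory leak ← the config service disk saturation ← the primary message queue certificate expiry.
Each of those chain origins has no stated cause.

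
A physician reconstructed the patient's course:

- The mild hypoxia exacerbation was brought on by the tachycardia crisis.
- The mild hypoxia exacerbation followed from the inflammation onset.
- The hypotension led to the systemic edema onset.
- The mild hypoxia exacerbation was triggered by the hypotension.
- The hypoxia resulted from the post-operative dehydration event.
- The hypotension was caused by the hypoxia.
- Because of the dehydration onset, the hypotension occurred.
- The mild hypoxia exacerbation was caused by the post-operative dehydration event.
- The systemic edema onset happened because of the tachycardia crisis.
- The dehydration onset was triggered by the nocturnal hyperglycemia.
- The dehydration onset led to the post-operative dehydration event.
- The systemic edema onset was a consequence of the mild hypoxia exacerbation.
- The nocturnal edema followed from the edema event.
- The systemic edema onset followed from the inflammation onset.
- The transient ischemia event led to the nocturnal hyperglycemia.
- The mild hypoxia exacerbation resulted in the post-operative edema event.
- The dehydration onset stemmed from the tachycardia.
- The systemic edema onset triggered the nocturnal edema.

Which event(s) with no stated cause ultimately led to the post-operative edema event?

Tracing upstream from the post-operative edema event: the post-operative edema event ← the mild hypoxia exacerbation ← the post-operative dehydration event ← the dehydration onset ← the nocturnal hyperglycemia ← the transient ischemia event.
A separate upstream branch: the post-operative edema event ← the mild hypoxia exacerbation ← the post-operative dehydration event ← the dehydration onset ← the tachycardia.
A separate upstream branch: the post-operative edema event ← the mild hypoxia exacerbation ← the inflammation onset.
A separate upstream branch: the post-operative edema event ← the mild hypoxia exacerbation ← the tachycardia crisis.
Each of those chain origins has no stated cause.

the inflammation onset, the tachycardia, the tachycardia crisis, the transient ischemia event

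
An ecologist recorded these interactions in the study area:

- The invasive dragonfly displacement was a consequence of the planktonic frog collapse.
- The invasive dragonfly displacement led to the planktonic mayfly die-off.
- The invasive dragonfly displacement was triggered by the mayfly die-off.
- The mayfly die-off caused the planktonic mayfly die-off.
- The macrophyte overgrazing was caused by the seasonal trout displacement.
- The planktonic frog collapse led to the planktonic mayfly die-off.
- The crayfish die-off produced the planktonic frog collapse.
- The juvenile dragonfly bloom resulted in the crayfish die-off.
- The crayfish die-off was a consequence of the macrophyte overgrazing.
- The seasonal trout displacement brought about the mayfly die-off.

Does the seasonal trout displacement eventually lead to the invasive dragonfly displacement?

There is a causal chain: the seasonal trout displacement → the mayfly die-off → the invasive dragonfly displacement.

Yes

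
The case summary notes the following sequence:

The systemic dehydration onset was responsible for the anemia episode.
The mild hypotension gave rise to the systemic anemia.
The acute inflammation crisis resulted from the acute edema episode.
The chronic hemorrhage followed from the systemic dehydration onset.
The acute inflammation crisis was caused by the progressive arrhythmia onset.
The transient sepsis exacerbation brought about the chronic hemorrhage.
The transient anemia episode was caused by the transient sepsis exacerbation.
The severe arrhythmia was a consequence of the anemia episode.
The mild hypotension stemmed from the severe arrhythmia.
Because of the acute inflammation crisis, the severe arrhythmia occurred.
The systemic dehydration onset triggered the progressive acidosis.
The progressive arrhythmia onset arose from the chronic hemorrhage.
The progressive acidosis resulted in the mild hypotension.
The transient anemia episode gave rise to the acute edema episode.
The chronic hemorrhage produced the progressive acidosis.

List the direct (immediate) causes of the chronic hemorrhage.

the systemic dehydration onset, the transient sepsis exacerbation

the systemic dehydration onset, the transient sepsis exacerbation → the chronic hemorrhage with nothing further upstream stated.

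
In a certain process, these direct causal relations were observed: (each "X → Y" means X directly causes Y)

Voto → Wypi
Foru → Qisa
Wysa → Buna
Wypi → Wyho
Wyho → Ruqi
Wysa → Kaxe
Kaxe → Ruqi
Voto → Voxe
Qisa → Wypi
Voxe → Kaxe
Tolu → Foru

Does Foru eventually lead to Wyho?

There is a causal chain: Foru → Qisa → Wypi → Wyho.

Yes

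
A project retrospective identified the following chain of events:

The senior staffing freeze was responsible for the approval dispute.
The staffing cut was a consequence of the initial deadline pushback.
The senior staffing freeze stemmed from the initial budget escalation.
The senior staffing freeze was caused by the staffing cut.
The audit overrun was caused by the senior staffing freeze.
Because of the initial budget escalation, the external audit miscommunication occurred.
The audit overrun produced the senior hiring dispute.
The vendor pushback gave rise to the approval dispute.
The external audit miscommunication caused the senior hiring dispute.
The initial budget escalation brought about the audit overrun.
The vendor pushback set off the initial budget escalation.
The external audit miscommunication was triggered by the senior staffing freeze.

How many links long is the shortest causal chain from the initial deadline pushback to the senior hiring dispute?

Shortest chain: the initial deadline pushback → the staffing cut → the senior staffing freeze → the external audit miscommunication → the senior hiring dispute.

4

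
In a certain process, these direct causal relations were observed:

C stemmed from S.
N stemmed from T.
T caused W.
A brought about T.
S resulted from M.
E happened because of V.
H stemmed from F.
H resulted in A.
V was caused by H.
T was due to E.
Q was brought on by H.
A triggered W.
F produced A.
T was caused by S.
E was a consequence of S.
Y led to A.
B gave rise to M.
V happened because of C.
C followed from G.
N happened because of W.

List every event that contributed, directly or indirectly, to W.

A, B, C, E, F, G, H, M, S, T, V, Y

Immediate causes of W: A, T.
Further upstream: F, H, B, M, G, S, Y, C, V, E.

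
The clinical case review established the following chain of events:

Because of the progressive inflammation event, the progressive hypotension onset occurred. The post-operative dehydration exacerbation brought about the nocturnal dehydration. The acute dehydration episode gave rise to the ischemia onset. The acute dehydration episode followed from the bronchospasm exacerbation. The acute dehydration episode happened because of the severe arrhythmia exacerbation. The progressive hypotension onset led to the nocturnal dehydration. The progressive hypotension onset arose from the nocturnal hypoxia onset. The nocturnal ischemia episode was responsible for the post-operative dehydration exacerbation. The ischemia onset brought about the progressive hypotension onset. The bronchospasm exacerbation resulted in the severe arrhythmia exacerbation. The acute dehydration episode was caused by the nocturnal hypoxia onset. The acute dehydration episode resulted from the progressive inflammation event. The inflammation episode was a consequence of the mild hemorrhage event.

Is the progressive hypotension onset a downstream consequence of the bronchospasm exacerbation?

There is a causal chain: the bronchospasm exacerbation → the acute dehydration episode → the ischemia onset → the progressive hypotension onset.

Yes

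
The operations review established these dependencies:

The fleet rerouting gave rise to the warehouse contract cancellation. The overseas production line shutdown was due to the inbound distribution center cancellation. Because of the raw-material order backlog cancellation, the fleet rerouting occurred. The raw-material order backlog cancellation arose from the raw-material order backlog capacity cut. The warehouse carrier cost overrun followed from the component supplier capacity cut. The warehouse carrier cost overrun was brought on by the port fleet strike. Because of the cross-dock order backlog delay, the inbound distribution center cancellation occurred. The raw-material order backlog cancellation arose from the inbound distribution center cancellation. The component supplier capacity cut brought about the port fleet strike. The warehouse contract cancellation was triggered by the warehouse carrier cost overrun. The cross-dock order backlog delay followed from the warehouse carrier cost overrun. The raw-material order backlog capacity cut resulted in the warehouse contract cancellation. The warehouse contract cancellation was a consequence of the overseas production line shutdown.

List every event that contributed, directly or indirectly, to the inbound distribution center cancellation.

the component supplier capacity cut, the cross-dock order backlog delay, the port fleet strike, the warehouse carrier cost overrun

Immediate cause of the inbound distribution center cancellation: the cross-dock order backlog delay.
Further upstream: the component supplier capacity cut, the port fleet strike, the warehouse carrier cost overrun.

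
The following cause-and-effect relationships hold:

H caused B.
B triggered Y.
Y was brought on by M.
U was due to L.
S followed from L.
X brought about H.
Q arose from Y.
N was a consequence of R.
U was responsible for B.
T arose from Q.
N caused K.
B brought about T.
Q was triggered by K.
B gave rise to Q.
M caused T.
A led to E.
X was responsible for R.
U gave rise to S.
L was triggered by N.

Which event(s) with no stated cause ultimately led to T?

Tracing upstream from T: T ← B ← H ← X.
A separate upstream branch: T ← M.
Each of those chain origins has no stated cause.

M, X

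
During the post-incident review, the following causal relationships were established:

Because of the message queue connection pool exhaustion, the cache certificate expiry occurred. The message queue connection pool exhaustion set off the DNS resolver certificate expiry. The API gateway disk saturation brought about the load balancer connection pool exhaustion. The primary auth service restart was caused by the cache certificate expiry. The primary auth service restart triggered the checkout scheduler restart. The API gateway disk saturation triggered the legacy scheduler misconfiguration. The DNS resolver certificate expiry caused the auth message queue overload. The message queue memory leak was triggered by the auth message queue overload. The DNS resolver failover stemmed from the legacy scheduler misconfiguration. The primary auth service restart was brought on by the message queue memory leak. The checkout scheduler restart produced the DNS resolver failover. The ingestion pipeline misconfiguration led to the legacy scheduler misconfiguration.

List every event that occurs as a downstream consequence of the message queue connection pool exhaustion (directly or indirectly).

Direct effects: the DNS resolver certificate expiry, the cache certificate expiry.
2 steps out: the auth message queue overload, the primary auth service restart.
3 steps out: the message queue memory leak, the checkout scheduler restart.
4 steps out: the DNS resolver failover.
Not reachable from it: the API gateway disk saturation, the ingestion pipeline misconfiguration, the legacy scheduler misconfiguration, the load balancer connection pool exhaustion.

the DNS resolver certificate expiry, the DNS resolver failover, the auth message queue overload, the cache certificate expiry, the checkout scheduler restart, the message queue memory leak, the primary auth service restart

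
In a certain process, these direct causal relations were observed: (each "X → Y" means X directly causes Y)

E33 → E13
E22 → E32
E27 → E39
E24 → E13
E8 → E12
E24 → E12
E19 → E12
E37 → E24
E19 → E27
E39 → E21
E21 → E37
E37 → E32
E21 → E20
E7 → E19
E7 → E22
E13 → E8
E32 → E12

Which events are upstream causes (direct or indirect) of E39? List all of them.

Immediate cause of E39: E27.
Further upstream: E7, E19.

E19, E27, E7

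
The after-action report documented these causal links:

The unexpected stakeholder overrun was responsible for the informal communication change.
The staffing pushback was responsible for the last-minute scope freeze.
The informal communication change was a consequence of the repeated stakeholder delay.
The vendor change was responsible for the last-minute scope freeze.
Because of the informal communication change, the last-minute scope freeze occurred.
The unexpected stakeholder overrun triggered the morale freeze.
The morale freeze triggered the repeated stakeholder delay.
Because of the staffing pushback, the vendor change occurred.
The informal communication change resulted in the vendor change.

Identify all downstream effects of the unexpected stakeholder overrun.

the informal communication change, the last-minute scope freeze, the morale freeze, the repeated stakeholder delay, the vendor change

Direct effects: the morale freeze, the informal communication change.
2 steps out: the repeated stakeholder delay, the vendor change, the last-minute scope freeze.
Not reachable from it: the staffing pushback.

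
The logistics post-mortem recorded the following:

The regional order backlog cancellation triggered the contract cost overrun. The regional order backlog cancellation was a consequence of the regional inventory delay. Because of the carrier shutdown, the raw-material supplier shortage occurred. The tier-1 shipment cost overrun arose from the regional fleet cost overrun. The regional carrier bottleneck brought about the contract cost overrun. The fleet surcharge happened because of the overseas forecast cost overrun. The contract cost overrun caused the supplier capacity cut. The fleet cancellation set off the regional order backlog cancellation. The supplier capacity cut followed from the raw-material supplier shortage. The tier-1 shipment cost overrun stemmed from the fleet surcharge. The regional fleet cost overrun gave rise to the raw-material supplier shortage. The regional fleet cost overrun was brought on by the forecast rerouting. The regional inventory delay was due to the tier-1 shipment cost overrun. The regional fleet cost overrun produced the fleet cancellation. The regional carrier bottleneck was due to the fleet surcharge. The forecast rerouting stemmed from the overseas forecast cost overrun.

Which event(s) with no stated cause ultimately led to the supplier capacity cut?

the carrier shutdown, the overseas forecast cost overrun

Tracing upstream from the supplier capacity cut: the supplier capacity cut ← the raw-material supplier shortage ← the carrier shutdown.
A separate upstream branch: the supplier capacity cut ← the raw-material supplier shortage ← the regional fleet cost overrun ← the forecast rerouting ← the overseas forecast cost overrun.
Each of those chain origins has no stated cause.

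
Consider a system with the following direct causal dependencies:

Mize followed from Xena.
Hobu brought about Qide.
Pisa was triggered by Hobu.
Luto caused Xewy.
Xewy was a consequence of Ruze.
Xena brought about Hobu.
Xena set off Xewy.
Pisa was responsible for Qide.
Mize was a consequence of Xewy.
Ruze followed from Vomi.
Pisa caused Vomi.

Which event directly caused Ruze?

Vomi

Upstream contributors include Xena, Hobu, Pisa, but only Vomi feeds directly into Ruze.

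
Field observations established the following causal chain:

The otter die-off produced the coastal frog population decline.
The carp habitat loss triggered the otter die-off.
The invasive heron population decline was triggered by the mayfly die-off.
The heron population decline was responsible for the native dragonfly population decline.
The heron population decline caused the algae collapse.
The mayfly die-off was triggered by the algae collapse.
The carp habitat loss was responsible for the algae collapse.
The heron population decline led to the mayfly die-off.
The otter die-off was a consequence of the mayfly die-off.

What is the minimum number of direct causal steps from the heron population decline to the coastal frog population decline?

3

Shortest chain: the heron population decline → the mayfly die-off → the otter die-off → the coastal frog population decline.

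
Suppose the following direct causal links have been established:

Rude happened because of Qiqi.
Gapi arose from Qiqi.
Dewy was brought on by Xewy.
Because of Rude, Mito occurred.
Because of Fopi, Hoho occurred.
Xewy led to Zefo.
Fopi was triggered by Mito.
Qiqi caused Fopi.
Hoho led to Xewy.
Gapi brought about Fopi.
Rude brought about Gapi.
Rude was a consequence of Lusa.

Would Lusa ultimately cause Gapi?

Yes

There is a causal chain: Lusa → Rude → Gapi.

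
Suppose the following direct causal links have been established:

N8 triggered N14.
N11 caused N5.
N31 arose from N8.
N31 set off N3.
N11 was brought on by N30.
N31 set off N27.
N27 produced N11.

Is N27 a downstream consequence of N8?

There is a causal chain: N8 → N31 → N27.

Yes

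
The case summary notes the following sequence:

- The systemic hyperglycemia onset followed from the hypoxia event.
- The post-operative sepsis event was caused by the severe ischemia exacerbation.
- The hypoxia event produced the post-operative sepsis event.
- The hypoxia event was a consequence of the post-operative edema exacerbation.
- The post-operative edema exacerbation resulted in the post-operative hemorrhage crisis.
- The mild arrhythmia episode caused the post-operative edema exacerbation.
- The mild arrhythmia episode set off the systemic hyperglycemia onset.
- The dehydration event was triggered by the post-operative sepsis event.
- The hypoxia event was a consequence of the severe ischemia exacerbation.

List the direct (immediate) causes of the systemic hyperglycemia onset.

Upstream contributors include the post-operative edema exacerbation, the severe ischemia exacerbation, but only the hypoxia event, the mild arrhythmia episode feed directly into the systemic hyperglycemia onset.

the hypoxia event, the mild arrhythmia episode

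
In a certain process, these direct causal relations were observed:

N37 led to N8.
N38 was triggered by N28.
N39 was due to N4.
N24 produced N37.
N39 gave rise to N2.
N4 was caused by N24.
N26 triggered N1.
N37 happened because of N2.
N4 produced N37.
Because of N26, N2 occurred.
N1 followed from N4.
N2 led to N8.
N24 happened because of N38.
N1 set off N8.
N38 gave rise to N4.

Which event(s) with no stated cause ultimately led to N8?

Tracing upstream from N8: N8 ← N1 ← N4 ← N38 ← N28.
A separate upstream branch: N8 ← N2 ← N26.
Each of those chain origins has no stated cause.

N26, N28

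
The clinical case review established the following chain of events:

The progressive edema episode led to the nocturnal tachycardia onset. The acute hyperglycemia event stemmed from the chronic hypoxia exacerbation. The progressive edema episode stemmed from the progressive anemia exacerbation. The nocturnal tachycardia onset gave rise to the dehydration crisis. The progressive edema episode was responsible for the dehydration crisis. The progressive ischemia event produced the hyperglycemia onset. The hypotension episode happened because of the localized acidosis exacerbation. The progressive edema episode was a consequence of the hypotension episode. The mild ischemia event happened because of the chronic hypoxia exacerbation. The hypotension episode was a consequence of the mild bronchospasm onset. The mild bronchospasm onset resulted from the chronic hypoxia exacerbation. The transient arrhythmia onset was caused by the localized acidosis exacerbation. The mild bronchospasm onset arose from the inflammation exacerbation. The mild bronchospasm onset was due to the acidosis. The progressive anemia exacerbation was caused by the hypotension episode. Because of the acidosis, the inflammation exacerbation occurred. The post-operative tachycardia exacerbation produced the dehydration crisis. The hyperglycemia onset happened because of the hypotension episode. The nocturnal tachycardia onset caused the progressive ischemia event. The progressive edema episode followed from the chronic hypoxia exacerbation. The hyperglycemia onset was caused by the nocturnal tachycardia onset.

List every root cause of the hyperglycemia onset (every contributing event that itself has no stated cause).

the acidosis, the chronic hypoxia exacerbation, the localized acidosis exacerbation

Tracing upstream from the hyperglycemia onset: the hyperglycemia onset ← the hypotension episode ← the localized acidosis exacerbation.
A separate upstream branch: the hyperglycemia onset ← the hypotension episode ← the mild bronchospasm onset ← the acidosis.
A separate upstream branch: the hyperglycemia onset ← the hypotension episode ← the mild bronchospasm onset ← the chronic hypoxia exacerbation.
Each of those chain origins has no stated cause.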